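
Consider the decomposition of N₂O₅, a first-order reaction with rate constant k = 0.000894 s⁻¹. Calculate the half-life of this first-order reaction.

775.3 s

Step 1: For a first-order reaction, t₁/₂ = ln(2)/k
Step 2: t₁/₂ = ln(2)/0.000894
Step 3: t₁/₂ = 0.6931/0.000894 = 775.3 s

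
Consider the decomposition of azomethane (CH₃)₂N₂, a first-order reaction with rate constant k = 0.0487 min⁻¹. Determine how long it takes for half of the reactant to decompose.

14.23 min

Step 1: For a first-order reaction, t₁/₂ = ln(2)/k
Step 2: t₁/₂ = ln(2)/0.0487
Step 3: t₁/₂ = 0.6931/0.0487 = 14.23 min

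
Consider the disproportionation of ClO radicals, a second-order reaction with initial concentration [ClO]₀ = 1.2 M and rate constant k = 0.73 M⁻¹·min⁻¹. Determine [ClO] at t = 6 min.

0.1918 M

Step 1: For a second-order reaction: 1/[ClO] = 1/[ClO]₀ + kt
Step 2: 1/[ClO] = 1/1.2 + 0.73 × 6
Step 3: 1/[ClO] = 0.8333 + 4.38 = 5.213
Step 4: [ClO] = 1/5.213 = 0.1918 M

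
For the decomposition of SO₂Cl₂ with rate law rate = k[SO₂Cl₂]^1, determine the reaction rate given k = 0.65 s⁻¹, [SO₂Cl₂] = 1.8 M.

1.17 M/s

Step 1: Identify the rate law: rate = k[SO₂Cl₂]^1
Step 2: Substitute values: rate = 0.65 × (1.8)^1
Step 3: Calculate: rate = 0.65 × 1.8 = 1.17 M/s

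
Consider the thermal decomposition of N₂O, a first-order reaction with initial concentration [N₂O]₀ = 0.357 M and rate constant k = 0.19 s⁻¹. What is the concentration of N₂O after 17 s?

0.01412 M

Step 1: For a first-order reaction: [N₂O] = [N₂O]₀ × e^(-kt)
Step 2: [N₂O] = 0.357 × e^(-0.19 × 17)
Step 3: [N₂O] = 0.357 × e^(-3.23)
Step 4: [N₂O] = 0.357 × 0.0395575 = 0.01412 M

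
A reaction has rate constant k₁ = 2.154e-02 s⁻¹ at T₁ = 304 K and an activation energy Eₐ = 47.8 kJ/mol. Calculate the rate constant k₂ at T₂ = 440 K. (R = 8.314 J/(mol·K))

7.447e+00 s⁻¹

Step 1: Use the two-temperature Arrhenius form: ln(k₂/k₁) = -Eₐ/R × (1/T₂ - 1/T₁)
Step 2: Convert Eₐ to J/mol: 47.8 kJ/mol = 47800 J/mol
Step 3: 1/T₂ - 1/T₁ = 1/440 - 1/304 = -1.016746e-03 K⁻¹
Step 4: ln(k₂/k₁) = -47800/8.314 × -1.016746e-03 = 5.84562
Step 5: k₂ = k₁ × exp(5.84562) = 2.154e-02 × 3.45717e+02 = 7.447e+00 s⁻¹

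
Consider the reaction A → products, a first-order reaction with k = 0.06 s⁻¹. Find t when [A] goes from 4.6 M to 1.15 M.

23.1 s

Step 1: For first-order: t = ln([A]₀/[A])/k
Step 2: t = ln(4.6/1.15)/0.06
Step 3: t = ln(4)/0.06
Step 4: t = 1.386/0.06 = 23.1 s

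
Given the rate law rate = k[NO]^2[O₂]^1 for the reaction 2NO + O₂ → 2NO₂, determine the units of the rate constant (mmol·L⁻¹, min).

(mmol·L⁻¹)⁻²·min⁻¹

Step 1: Overall order = 2 + 1 = 3.
Step 2: rate has units mmol·L⁻¹·min⁻¹; [NO]^2[O₂]^1 has units (mmol·L⁻¹)^3.
Step 3: k = rate/([NO]^2[O₂]^1), so units of k = (mmol·L⁻¹)^(1-3)·min⁻¹ = (mmol·L⁻¹)⁻²·min⁻¹.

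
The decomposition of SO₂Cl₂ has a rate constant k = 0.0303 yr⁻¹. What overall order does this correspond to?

first order (1)

Step 1: The units of k for an nth-order reaction are (concentration)^(1-n)·(time)⁻¹.
Step 2: Here k has units yr⁻¹, so the concentration exponent is 0.
Step 3: 1 - n = 0 ⇒ n = 1. The reaction is first order.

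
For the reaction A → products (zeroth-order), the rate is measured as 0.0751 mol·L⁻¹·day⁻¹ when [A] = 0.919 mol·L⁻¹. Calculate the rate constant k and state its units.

0.0751 mol·L⁻¹·day⁻¹

Step 1: For a zeroth-order reaction, rate = k (independent of concentration).
Step 2: k = rate = 0.0751 mol·L⁻¹·day⁻¹.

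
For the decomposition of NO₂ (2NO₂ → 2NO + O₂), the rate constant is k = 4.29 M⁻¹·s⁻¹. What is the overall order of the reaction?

second order (2)

Step 1: The units of k for an nth-order reaction are (concentration)^(1-n)·(time)⁻¹.
Step 2: Here k has units M⁻¹·s⁻¹, so the concentration exponent is -1.
Step 3: 1 - n = -1 ⇒ n = 2. The reaction is second order.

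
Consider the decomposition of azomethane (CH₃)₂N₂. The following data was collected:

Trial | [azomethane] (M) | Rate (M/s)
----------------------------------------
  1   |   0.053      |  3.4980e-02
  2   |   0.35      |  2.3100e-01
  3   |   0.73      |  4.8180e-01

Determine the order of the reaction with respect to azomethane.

first order (1)

Step 1: Compare trials to find order n where rate₂/rate₁ = ([azomethane]₂/[azomethane]₁)^n
Step 2: rate₂/rate₁ = 2.3100e-01/3.4980e-02 = 6.604
Step 3: [azomethane]₂/[azomethane]₁ = 0.35/0.053 = 6.604
Step 4: n = ln(6.604)/ln(6.604) = 1.00 ≈ 1
Step 5: The reaction is first order in azomethane.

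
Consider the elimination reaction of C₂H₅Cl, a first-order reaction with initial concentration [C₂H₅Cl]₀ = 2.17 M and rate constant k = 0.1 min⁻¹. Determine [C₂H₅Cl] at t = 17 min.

0.3964 M

Step 1: For a first-order reaction: [C₂H₅Cl] = [C₂H₅Cl]₀ × e^(-kt)
Step 2: [C₂H₅Cl] = 2.17 × e^(-0.1 × 17)
Step 3: [C₂H₅Cl] = 2.17 × e^(-1.7)
Step 4: [C₂H₅Cl] = 2.17 × 0.182684 = 0.3964 M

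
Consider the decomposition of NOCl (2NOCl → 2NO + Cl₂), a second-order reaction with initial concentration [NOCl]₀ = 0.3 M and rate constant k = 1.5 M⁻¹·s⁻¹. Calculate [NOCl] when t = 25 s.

0.02449 M

Step 1: For a second-order reaction: 1/[NOCl] = 1/[NOCl]₀ + kt
Step 2: 1/[NOCl] = 1/0.3 + 1.5 × 25
Step 3: 1/[NOCl] = 3.333 + 37.5 = 40.83
Step 4: [NOCl] = 1/40.83 = 0.02449 M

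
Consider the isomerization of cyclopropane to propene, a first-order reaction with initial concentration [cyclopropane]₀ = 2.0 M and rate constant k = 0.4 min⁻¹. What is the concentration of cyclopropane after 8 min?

0.08152 M

Step 1: For a first-order reaction: [cyclopropane] = [cyclopropane]₀ × e^(-kt)
Step 2: [cyclopropane] = 2.0 × e^(-0.4 × 8)
Step 3: [cyclopropane] = 2.0 × e^(-3.2)
Step 4: [cyclopropane] = 2.0 × 0.0407622 = 0.08152 M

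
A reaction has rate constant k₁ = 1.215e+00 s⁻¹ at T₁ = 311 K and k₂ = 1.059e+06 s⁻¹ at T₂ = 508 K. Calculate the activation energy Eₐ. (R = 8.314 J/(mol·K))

91.2 kJ/mol

Step 1: Use the two-temperature Arrhenius form: ln(k₂/k₁) = -Eₐ/R × (1/T₂ - 1/T₁)
Step 2: ln(k₂/k₁) = ln(1.059e+06/1.215e+00) = ln(871605) = 13.6781
Step 3: 1/T₂ - 1/T₁ = 1/508 - 1/311 = -1.246930e-03 K⁻¹
Step 4: Eₐ = -R × ln(k₂/k₁) / (1/T₂ - 1/T₁) = -8.314 × 13.6781 / -1.246930e-03
Step 5: Eₐ = 9.1200e+04 J/mol = 91.2 kJ/mol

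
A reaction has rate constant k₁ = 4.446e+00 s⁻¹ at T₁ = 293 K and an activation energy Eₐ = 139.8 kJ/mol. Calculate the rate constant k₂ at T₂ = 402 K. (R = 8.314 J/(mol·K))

2.546e+07 s⁻¹

Step 1: Use the two-temperature Arrhenius form: ln(k₂/k₁) = -Eₐ/R × (1/T₂ - 1/T₁)
Step 2: Convert Eₐ to J/mol: 139.8 kJ/mol = 139800 J/mol
Step 3: 1/T₂ - 1/T₁ = 1/402 - 1/293 = -9.254071e-04 K⁻¹
Step 4: ln(k₂/k₁) = -139800/8.314 × -9.254071e-04 = 15.56073
Step 5: k₂ = k₁ × exp(15.56073) = 4.446e+00 × 5.72716e+06 = 2.546e+07 s⁻¹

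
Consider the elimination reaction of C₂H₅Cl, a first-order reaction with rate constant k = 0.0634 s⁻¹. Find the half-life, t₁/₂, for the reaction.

10.93 s

Step 1: For a first-order reaction, t₁/₂ = ln(2)/k
Step 2: t₁/₂ = ln(2)/0.0634
Step 3: t₁/₂ = 0.6931/0.0634 = 10.93 s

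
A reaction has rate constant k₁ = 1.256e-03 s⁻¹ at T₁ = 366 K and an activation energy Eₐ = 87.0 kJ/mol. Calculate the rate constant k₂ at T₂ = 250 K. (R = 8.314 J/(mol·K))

2.175e-09 s⁻¹

Step 1: Use the two-temperature Arrhenius form: ln(k₂/k₁) = -Eₐ/R × (1/T₂ - 1/T₁)
Step 2: Convert Eₐ to J/mol: 87.0 kJ/mol = 87000 J/mol
Step 3: 1/T₂ - 1/T₁ = 1/250 - 1/366 = 1.267760e-03 K⁻¹
Step 4: ln(k₂/k₁) = -87000/8.314 × 1.267760e-03 = -13.26619
Step 5: k₂ = k₁ × exp(-13.26619) = 1.256e-03 × 1.73208e-06 = 2.175e-09 s⁻¹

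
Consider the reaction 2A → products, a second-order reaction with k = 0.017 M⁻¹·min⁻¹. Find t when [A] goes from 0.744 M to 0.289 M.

124.5 min

Step 1: For second-order: t = (1/[A] - 1/[A]₀)/k
Step 2: t = (1/0.289 - 1/0.744)/0.017
Step 3: t = (3.46 - 1.344)/0.017
Step 4: t = 2.116/0.017 = 124.5 min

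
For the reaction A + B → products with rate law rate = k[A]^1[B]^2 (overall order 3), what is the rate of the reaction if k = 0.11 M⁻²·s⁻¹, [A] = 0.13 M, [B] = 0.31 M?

0.001374 M/s

Step 1: The rate law is rate = k[A]^1[B]^2, overall order = 1+2 = 3
Step 2: Substitute values: rate = 0.11 × (0.13)^1 × (0.31)^2
Step 3: rate = 0.11 × 0.13 × 0.0961 = 0.00137423 M/s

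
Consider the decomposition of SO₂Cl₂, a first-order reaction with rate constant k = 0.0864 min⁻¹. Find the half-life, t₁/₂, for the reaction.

8.023 min

Step 1: For a first-order reaction, t₁/₂ = ln(2)/k
Step 2: t₁/₂ = ln(2)/0.0864
Step 3: t₁/₂ = 0.6931/0.0864 = 8.023 min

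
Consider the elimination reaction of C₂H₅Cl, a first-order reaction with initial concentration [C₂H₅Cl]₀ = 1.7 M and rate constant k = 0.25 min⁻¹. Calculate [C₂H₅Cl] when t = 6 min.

0.3793 M

Step 1: For a first-order reaction: [C₂H₅Cl] = [C₂H₅Cl]₀ × e^(-kt)
Step 2: [C₂H₅Cl] = 1.7 × e^(-0.25 × 6)
Step 3: [C₂H₅Cl] = 1.7 × e^(-1.5)
Step 4: [C₂H₅Cl] = 1.7 × 0.22313 = 0.3793 M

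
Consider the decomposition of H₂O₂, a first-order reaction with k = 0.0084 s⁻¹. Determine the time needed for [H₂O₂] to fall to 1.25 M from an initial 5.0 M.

165 s

Step 1: For first-order: t = ln([H₂O₂]₀/[H₂O₂])/k
Step 2: t = ln(5.0/1.25)/0.0084
Step 3: t = ln(4)/0.0084
Step 4: t = 1.386/0.0084 = 165 s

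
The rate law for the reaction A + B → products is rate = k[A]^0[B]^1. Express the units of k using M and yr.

yr⁻¹

Step 1: Overall order = 0 + 1 = 1.
Step 2: rate has units M·yr⁻¹; [A]^0[B]^1 has units M^1.
Step 3: k = rate/([A]^0[B]^1), so units of k = M^(1-1)·yr⁻¹ = yr⁻¹.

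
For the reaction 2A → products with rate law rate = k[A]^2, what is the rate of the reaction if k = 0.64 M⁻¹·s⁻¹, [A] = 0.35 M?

0.0784 M/s

Step 1: Identify the rate law: rate = k[A]^2
Step 2: Substitute values: rate = 0.64 × (0.35)^2
Step 3: Calculate: rate = 0.64 × 0.1225 = 0.0784 M/s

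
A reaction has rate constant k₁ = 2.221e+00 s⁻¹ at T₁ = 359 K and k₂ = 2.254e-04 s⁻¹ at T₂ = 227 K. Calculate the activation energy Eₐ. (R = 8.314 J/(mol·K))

47.2 kJ/mol

Step 1: Use the two-temperature Arrhenius form: ln(k₂/k₁) = -Eₐ/R × (1/T₂ - 1/T₁)
Step 2: ln(k₂/k₁) = ln(2.254e-04/2.221e+00) = ln(0.000101486) = -9.19559
Step 3: 1/T₂ - 1/T₁ = 1/227 - 1/359 = 1.619771e-03 K⁻¹
Step 4: Eₐ = -R × ln(k₂/k₁) / (1/T₂ - 1/T₁) = -8.314 × -9.19559 / 1.619771e-03
Step 5: Eₐ = 4.7199e+04 J/mol = 47.2 kJ/mol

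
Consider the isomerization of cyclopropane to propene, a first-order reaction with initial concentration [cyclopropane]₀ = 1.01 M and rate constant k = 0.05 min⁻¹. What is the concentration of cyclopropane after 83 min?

0.01592 M

Step 1: For a first-order reaction: [cyclopropane] = [cyclopropane]₀ × e^(-kt)
Step 2: [cyclopropane] = 1.01 × e^(-0.05 × 83)
Step 3: [cyclopropane] = 1.01 × e^(-4.15)
Step 4: [cyclopropane] = 1.01 × 0.0157644 = 0.01592 M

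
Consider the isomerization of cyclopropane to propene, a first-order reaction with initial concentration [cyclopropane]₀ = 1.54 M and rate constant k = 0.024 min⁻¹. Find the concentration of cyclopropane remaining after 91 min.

0.1734 M

Step 1: For a first-order reaction: [cyclopropane] = [cyclopropane]₀ × e^(-kt)
Step 2: [cyclopropane] = 1.54 × e^(-0.024 × 91)
Step 3: [cyclopropane] = 1.54 × e^(-2.184)
Step 4: [cyclopropane] = 1.54 × 0.11259 = 0.1734 M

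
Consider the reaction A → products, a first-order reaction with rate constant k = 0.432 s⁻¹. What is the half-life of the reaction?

1.605 s

Step 1: For a first-order reaction, t₁/₂ = ln(2)/k
Step 2: t₁/₂ = ln(2)/0.432
Step 3: t₁/₂ = 0.6931/0.432 = 1.605 s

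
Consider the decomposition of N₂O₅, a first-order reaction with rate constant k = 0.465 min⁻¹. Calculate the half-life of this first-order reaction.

1.491 min

Step 1: For a first-order reaction, t₁/₂ = ln(2)/k
Step 2: t₁/₂ = ln(2)/0.465
Step 3: t₁/₂ = 0.6931/0.465 = 1.491 min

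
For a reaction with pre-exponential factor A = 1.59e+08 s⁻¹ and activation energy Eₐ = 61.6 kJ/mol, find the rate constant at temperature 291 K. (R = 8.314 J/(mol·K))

1.39e-03 s⁻¹

Step 1: Use the Arrhenius equation: k = A × exp(-Eₐ/RT)
Step 2: Convert Eₐ to J/mol: 61.6 kJ/mol = 61600 J/mol
Step 3: Calculate the exponent: -Eₐ/(RT) = -61600/(8.314 × 291) = -25.46113
Step 4: k = 1.59e+08 × exp(-25.46113)
Step 5: k = 1.59e+08 × 8.75733e-12 = 1.3924e-03 s⁻¹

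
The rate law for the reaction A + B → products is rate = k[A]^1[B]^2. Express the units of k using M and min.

M⁻²·min⁻¹

Step 1: Overall order = 1 + 2 = 3.
Step 2: rate has units M·min⁻¹; [A]^1[B]^2 has units M^3.
Step 3: k = rate/([A]^1[B]^2), so units of k = M^(1-3)·min⁻¹ = M⁻²·min⁻¹.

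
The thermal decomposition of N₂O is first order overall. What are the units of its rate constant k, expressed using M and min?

min⁻¹

Step 1: For overall order n, rate = k × (concentration)^n.
Step 2: Rate has units M·min⁻¹; concentration term has units M^1.
Step 3: k = rate / (concentration)^n, so units of k = M^(1-1)·min⁻¹ = min⁻¹.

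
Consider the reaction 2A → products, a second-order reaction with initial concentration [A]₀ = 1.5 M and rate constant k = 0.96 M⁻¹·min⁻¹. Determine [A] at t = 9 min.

0.1074 M

Step 1: For a second-order reaction: 1/[A] = 1/[A]₀ + kt
Step 2: 1/[A] = 1/1.5 + 0.96 × 9
Step 3: 1/[A] = 0.6667 + 8.64 = 9.307
Step 4: [A] = 1/9.307 = 0.1074 M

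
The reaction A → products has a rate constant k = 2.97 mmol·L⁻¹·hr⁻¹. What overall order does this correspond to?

zeroth order (0)

Step 1: The units of k for an nth-order reaction are (concentration)^(1-n)·(time)⁻¹.
Step 2: Here k has units mmol·L⁻¹·hr⁻¹, so the concentration exponent is 1.
Step 3: 1 - n = 1 ⇒ n = 0. The reaction is zeroth order.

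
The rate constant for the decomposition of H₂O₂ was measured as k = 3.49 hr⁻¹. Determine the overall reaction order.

first order (1)

Step 1: The units of k for an nth-order reaction are (concentration)^(1-n)·(time)⁻¹.
Step 2: Here k has units hr⁻¹, so the concentration exponent is 0.
Step 3: 1 - n = 0 ⇒ n = 1. The reaction is first order.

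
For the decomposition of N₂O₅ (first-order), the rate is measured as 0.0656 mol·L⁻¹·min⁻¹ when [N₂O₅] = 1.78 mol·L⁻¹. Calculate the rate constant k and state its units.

0.03685 min⁻¹

Step 1: rate = k[N₂O₅]^1, so k = rate / [N₂O₅]^1.
Step 2: k = 0.0656 / (1.78)^1 = 0.0656 / 1.78.
Step 3: k = 0.03685 min⁻¹.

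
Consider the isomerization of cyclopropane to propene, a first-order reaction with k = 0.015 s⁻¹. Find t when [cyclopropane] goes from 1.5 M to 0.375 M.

92.42 s

Step 1: For first-order: t = ln([cyclopropane]₀/[cyclopropane])/k
Step 2: t = ln(1.5/0.375)/0.015
Step 3: t = ln(4)/0.015
Step 4: t = 1.386/0.015 = 92.42 s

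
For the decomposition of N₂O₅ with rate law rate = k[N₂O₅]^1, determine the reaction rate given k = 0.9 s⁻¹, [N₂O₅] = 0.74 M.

0.666 M/s

Step 1: Identify the rate law: rate = k[N₂O₅]^1
Step 2: Substitute values: rate = 0.9 × (0.74)^1
Step 3: Calculate: rate = 0.9 × 0.74 = 0.666 M/s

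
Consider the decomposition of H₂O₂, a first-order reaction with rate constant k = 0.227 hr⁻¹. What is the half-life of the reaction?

3.054 hr

Step 1: For a first-order reaction, t₁/₂ = ln(2)/k
Step 2: t₁/₂ = ln(2)/0.227
Step 3: t₁/₂ = 0.6931/0.227 = 3.054 hr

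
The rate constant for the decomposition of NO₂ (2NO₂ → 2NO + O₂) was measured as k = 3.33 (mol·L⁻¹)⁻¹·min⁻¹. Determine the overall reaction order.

second order (2)

Step 1: The units of k for an nth-order reaction are (concentration)^(1-n)·(time)⁻¹.
Step 2: Here k has units (mol·L⁻¹)⁻¹·min⁻¹, so the concentration exponent is -1.
Step 3: 1 - n = -1 ⇒ n = 2. The reaction is second order.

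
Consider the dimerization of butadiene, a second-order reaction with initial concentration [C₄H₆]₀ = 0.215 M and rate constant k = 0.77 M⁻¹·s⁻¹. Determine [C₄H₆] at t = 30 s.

0.03603 M

Step 1: For a second-order reaction: 1/[C₄H₆] = 1/[C₄H₆]₀ + kt
Step 2: 1/[C₄H₆] = 1/0.215 + 0.77 × 30
Step 3: 1/[C₄H₆] = 4.651 + 23.1 = 27.75
Step 4: [C₄H₆] = 1/27.75 = 0.03603 M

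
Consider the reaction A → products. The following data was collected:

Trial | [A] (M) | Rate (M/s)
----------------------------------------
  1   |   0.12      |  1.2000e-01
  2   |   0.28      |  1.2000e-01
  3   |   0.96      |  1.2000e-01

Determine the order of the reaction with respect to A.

zeroth order (0)

Step 1: Compare trials - when concentration changes, rate stays constant.
Step 2: rate₂/rate₁ = 1.2000e-01/1.2000e-01 = 1
Step 3: [A]₂/[A]₁ = 0.28/0.12 = 2.333
Step 4: Since rate ratio ≈ (conc ratio)^0, the reaction is zeroth order.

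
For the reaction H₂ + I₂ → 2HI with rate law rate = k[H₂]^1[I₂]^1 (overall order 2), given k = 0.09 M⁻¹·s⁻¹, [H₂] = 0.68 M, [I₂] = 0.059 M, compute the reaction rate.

0.003611 M/s

Step 1: The rate law is rate = k[H₂]^1[I₂]^1, overall order = 1+1 = 2
Step 2: Substitute values: rate = 0.09 × (0.68)^1 × (0.059)^1
Step 3: rate = 0.09 × 0.68 × 0.059 = 0.0036108 M/s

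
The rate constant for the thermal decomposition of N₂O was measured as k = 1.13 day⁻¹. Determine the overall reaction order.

first order (1)

Step 1: The units of k for an nth-order reaction are (concentration)^(1-n)·(time)⁻¹.
Step 2: Here k has units day⁻¹, so the concentration exponent is 0.
Step 3: 1 - n = 0 ⇒ n = 1. The reaction is first order.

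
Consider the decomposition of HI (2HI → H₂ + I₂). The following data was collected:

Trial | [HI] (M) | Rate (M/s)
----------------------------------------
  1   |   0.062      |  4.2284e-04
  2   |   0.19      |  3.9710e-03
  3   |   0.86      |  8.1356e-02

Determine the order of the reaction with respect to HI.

second order (2)

Step 1: Compare trials to find order n where rate₂/rate₁ = ([HI]₂/[HI]₁)^n
Step 2: rate₂/rate₁ = 3.9710e-03/4.2284e-04 = 9.391
Step 3: [HI]₂/[HI]₁ = 0.19/0.062 = 3.065
Step 4: n = ln(9.391)/ln(3.065) = 2.00 ≈ 2
Step 5: The reaction is second order in HI.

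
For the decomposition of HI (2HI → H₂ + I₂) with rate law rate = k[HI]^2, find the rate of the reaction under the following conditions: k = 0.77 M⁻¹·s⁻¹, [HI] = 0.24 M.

0.04435 M/s

Step 1: Identify the rate law: rate = k[HI]^2
Step 2: Substitute values: rate = 0.77 × (0.24)^2
Step 3: Calculate: rate = 0.77 × 0.0576 = 0.044352 M/s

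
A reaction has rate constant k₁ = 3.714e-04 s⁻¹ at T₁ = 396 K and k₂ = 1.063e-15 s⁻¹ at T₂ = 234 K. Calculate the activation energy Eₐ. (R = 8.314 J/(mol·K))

126.4 kJ/mol

Step 1: Use the two-temperature Arrhenius form: ln(k₂/k₁) = -Eₐ/R × (1/T₂ - 1/T₁)
Step 2: ln(k₂/k₁) = ln(1.063e-15/3.714e-04) = ln(2.86214e-12) = -26.5795
Step 3: 1/T₂ - 1/T₁ = 1/234 - 1/396 = 1.748252e-03 K⁻¹
Step 4: Eₐ = -R × ln(k₂/k₁) / (1/T₂ - 1/T₁) = -8.314 × -26.5795 / 1.748252e-03
Step 5: Eₐ = 1.2640e+05 J/mol = 126.4 kJ/mol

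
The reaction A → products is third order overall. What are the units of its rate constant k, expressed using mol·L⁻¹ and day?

(mol·L⁻¹)⁻²·day⁻¹

Step 1: For overall order n, rate = k × (concentration)^n.
Step 2: Rate has units mol·L⁻¹·day⁻¹; concentration term has units (mol·L⁻¹)^3.
Step 3: k = rate / (concentration)^n, so units of k = (mol·L⁻¹)^(1-3)·day⁻¹ = (mol·L⁻¹)⁻²·day⁻¹.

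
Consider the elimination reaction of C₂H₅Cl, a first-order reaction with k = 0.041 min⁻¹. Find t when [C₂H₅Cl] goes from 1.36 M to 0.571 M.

21.17 min

Step 1: For first-order: t = ln([C₂H₅Cl]₀/[C₂H₅Cl])/k
Step 2: t = ln(1.36/0.571)/0.041
Step 3: t = ln(2.382)/0.041
Step 4: t = 0.8679/0.041 = 21.17 min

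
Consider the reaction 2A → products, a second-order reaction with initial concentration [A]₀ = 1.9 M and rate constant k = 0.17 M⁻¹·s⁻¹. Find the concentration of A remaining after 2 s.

1.154 M

Step 1: For a second-order reaction: 1/[A] = 1/[A]₀ + kt
Step 2: 1/[A] = 1/1.9 + 0.17 × 2
Step 3: 1/[A] = 0.5263 + 0.34 = 0.8663
Step 4: [A] = 1/0.8663 = 1.154 M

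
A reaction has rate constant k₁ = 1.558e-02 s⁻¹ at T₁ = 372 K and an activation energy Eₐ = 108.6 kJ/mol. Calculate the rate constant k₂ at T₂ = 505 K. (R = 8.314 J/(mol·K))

1.617e+02 s⁻¹

Step 1: Use the two-temperature Arrhenius form: ln(k₂/k₁) = -Eₐ/R × (1/T₂ - 1/T₁)
Step 2: Convert Eₐ to J/mol: 108.6 kJ/mol = 108600 J/mol
Step 3: 1/T₂ - 1/T₁ = 1/505 - 1/372 = -7.079740e-04 K⁻¹
Step 4: ln(k₂/k₁) = -108600/8.314 × -7.079740e-04 = 9.24777
Step 5: k₂ = k₁ × exp(9.24777) = 1.558e-02 × 1.03814e+04 = 1.617e+02 s⁻¹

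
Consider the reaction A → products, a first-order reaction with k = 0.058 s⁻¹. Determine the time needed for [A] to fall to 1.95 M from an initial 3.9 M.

11.95 s

Step 1: For first-order: t = ln([A]₀/[A])/k
Step 2: t = ln(3.9/1.95)/0.058
Step 3: t = ln(2)/0.058
Step 4: t = 0.6931/0.058 = 11.95 s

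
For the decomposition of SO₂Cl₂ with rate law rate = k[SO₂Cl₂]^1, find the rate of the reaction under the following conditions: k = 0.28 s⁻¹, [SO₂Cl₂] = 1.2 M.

0.336 M/s

Step 1: Identify the rate law: rate = k[SO₂Cl₂]^1
Step 2: Substitute values: rate = 0.28 × (1.2)^1
Step 3: Calculate: rate = 0.28 × 1.2 = 0.336 M/s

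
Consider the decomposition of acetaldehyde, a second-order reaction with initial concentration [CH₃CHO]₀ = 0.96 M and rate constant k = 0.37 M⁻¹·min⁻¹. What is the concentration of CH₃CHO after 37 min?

0.06788 M

Step 1: For a second-order reaction: 1/[CH₃CHO] = 1/[CH₃CHO]₀ + kt
Step 2: 1/[CH₃CHO] = 1/0.96 + 0.37 × 37
Step 3: 1/[CH₃CHO] = 1.042 + 13.69 = 14.73
Step 4: [CH₃CHO] = 1/14.73 = 0.06788 M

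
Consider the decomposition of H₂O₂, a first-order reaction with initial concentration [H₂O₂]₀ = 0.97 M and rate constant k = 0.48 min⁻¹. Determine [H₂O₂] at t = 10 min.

0.007983 M

Step 1: For a first-order reaction: [H₂O₂] = [H₂O₂]₀ × e^(-kt)
Step 2: [H₂O₂] = 0.97 × e^(-0.48 × 10)
Step 3: [H₂O₂] = 0.97 × e^(-4.8)
Step 4: [H₂O₂] = 0.97 × 0.00822975 = 0.007983 M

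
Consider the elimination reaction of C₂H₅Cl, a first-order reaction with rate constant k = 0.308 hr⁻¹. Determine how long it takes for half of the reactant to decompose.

2.25 hr

Step 1: For a first-order reaction, t₁/₂ = ln(2)/k
Step 2: t₁/₂ = ln(2)/0.308
Step 3: t₁/₂ = 0.6931/0.308 = 2.25 hr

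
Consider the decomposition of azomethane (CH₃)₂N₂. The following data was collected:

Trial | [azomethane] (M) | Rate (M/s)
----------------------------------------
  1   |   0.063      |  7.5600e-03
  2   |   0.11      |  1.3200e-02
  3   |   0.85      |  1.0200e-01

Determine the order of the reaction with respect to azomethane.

first order (1)

Step 1: Compare trials to find order n where rate₂/rate₁ = ([azomethane]₂/[azomethane]₁)^n
Step 2: rate₂/rate₁ = 1.3200e-02/7.5600e-03 = 1.746
Step 3: [azomethane]₂/[azomethane]₁ = 0.11/0.063 = 1.746
Step 4: n = ln(1.746)/ln(1.746) = 1.00 ≈ 1
Step 5: The reaction is first order in azomethane.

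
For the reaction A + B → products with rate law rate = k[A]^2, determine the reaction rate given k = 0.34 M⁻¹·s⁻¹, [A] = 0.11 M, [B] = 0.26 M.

0.004114 M/s

Step 1: The rate law is rate = k[A]^2
Step 2: Note that the rate does not depend on [B] (zero order in B).
Step 3: rate = 0.34 × (0.11)^2 = 0.004114 M/s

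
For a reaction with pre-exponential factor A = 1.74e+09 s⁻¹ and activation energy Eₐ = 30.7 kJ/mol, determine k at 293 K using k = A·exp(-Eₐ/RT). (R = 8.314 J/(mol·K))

5.85e+03 s⁻¹

Step 1: Use the Arrhenius equation: k = A × exp(-Eₐ/RT)
Step 2: Convert Eₐ to J/mol: 30.7 kJ/mol = 30700 J/mol
Step 3: Calculate the exponent: -Eₐ/(RT) = -30700/(8.314 × 293) = -12.60262
Step 4: k = 1.74e+09 × exp(-12.60262)
Step 5: k = 1.74e+09 × 3.36319e-06 = 5.8520e+03 s⁻¹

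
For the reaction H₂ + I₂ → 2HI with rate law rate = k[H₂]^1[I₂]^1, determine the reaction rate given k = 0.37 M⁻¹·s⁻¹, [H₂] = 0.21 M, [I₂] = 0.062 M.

0.004817 M/s

Step 1: The rate law is rate = k[H₂]^1[I₂]^1
Step 2: Substitute: rate = 0.37 × (0.21)^1 × (0.062)^1
Step 3: rate = 0.37 × 0.21 × 0.062 = 0.0048174 M/s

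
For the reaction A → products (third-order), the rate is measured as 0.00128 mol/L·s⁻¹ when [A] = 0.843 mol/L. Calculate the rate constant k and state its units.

0.002137 (mol/L)⁻²·s⁻¹

Step 1: rate = k[A]^3, so k = rate / [A]^3.
Step 2: k = 0.00128 / (0.843)^3 = 0.00128 / 0.5991.
Step 3: k = 0.002137 (mol/L)⁻²·s⁻¹.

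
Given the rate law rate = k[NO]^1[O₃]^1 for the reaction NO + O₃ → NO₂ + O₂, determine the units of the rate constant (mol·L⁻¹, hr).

(mol·L⁻¹)⁻¹·hr⁻¹

Step 1: Overall order = 1 + 1 = 2.
Step 2: rate has units mol·L⁻¹·hr⁻¹; [NO]^1[O₃]^1 has units (mol·L⁻¹)^2.
Step 3: k = rate/([NO]^1[O₃]^1), so units of k = (mol·L⁻¹)^(1-2)·hr⁻¹ = (mol·L⁻¹)⁻¹·hr⁻¹.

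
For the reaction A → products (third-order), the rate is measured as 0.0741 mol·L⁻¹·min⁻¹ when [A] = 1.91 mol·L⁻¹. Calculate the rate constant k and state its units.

0.01063 (mol·L⁻¹)⁻²·min⁻¹

Step 1: rate = k[A]^3, so k = rate / [A]^3.
Step 2: k = 0.0741 / (1.91)^3 = 0.0741 / 6.968.
Step 3: k = 0.01063 (mol·L⁻¹)⁻²·min⁻¹.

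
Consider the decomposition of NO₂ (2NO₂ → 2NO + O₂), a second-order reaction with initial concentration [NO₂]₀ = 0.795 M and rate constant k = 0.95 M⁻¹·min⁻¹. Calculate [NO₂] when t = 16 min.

0.06076 M

Step 1: For a second-order reaction: 1/[NO₂] = 1/[NO₂]₀ + kt
Step 2: 1/[NO₂] = 1/0.795 + 0.95 × 16
Step 3: 1/[NO₂] = 1.258 + 15.2 = 16.46
Step 4: [NO₂] = 1/16.46 = 0.06076 M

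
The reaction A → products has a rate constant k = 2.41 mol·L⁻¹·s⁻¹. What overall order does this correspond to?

zeroth order (0)

Step 1: The units of k for an nth-order reaction are (concentration)^(1-n)·(time)⁻¹.
Step 2: Here k has units mol·L⁻¹·s⁻¹, so the concentration exponent is 1.
Step 3: 1 - n = 1 ⇒ n = 0. The reaction is zeroth order.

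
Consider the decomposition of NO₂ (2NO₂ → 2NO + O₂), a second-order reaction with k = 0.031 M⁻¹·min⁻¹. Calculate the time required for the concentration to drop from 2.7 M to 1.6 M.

8.214 min

Step 1: For second-order: t = (1/[NO₂] - 1/[NO₂]₀)/k
Step 2: t = (1/1.6 - 1/2.7)/0.031
Step 3: t = (0.625 - 0.3704)/0.031
Step 4: t = 0.2546/0.031 = 8.214 min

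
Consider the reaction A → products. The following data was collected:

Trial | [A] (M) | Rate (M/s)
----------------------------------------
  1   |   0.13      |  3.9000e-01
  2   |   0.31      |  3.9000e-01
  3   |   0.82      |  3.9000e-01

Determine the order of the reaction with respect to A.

zeroth order (0)

Step 1: Compare trials - when concentration changes, rate stays constant.
Step 2: rate₂/rate₁ = 3.9000e-01/3.9000e-01 = 1
Step 3: [A]₂/[A]₁ = 0.31/0.13 = 2.385
Step 4: Since rate ratio ≈ (conc ratio)^0, the reaction is zeroth order.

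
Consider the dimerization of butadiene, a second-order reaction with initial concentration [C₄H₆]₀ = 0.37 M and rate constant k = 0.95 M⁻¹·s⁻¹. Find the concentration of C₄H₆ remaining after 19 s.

0.04819 M

Step 1: For a second-order reaction: 1/[C₄H₆] = 1/[C₄H₆]₀ + kt
Step 2: 1/[C₄H₆] = 1/0.37 + 0.95 × 19
Step 3: 1/[C₄H₆] = 2.703 + 18.05 = 20.75
Step 4: [C₄H₆] = 1/20.75 = 0.04819 M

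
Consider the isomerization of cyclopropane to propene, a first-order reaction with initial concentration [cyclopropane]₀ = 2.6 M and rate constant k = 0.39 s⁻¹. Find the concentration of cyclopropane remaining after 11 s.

0.03563 M

Step 1: For a first-order reaction: [cyclopropane] = [cyclopropane]₀ × e^(-kt)
Step 2: [cyclopropane] = 2.6 × e^(-0.39 × 11)
Step 3: [cyclopropane] = 2.6 × e^(-4.29)
Step 4: [cyclopropane] = 2.6 × 0.0137049 = 0.03563 M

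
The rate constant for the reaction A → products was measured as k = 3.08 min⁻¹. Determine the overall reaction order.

first order (1)

Step 1: The units of k for an nth-order reaction are (concentration)^(1-n)·(time)⁻¹.
Step 2: Here k has units min⁻¹, so the concentration exponent is 0.
Step 3: 1 - n = 0 ⇒ n = 1. The reaction is first order.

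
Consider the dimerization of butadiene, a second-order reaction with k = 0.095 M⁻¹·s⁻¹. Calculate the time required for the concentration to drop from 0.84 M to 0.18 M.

45.95 s

Step 1: For second-order: t = (1/[C₄H₆] - 1/[C₄H₆]₀)/k
Step 2: t = (1/0.18 - 1/0.84)/0.095
Step 3: t = (5.556 - 1.19)/0.095
Step 4: t = 4.365/0.095 = 45.95 s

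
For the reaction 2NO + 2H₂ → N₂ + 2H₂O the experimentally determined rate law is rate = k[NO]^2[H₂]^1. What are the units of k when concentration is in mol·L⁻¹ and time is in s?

(mol·L⁻¹)⁻²·s⁻¹

Step 1: Overall order = 2 + 1 = 3.
Step 2: rate has units mol·L⁻¹·s⁻¹; [NO]^2[H₂]^1 has units (mol·L⁻¹)^3.
Step 3: k = rate/([NO]^2[H₂]^1), so units of k = (mol·L⁻¹)^(1-3)·s⁻¹ = (mol·L⁻¹)⁻²·s⁻¹.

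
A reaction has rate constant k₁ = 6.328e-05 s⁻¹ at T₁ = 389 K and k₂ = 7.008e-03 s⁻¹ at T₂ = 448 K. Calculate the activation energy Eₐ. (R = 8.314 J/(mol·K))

115.6 kJ/mol

Step 1: Use the two-temperature Arrhenius form: ln(k₂/k₁) = -Eₐ/R × (1/T₂ - 1/T₁)
Step 2: ln(k₂/k₁) = ln(7.008e-03/6.328e-05) = ln(110.746) = 4.70724
Step 3: 1/T₂ - 1/T₁ = 1/448 - 1/389 = -3.385512e-04 K⁻¹
Step 4: Eₐ = -R × ln(k₂/k₁) / (1/T₂ - 1/T₁) = -8.314 × 4.70724 / -3.385512e-04
Step 5: Eₐ = 1.1560e+05 J/mol = 115.6 kJ/mol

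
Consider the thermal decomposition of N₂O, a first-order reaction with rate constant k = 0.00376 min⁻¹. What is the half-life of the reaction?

184.3 min

Step 1: For a first-order reaction, t₁/₂ = ln(2)/k
Step 2: t₁/₂ = ln(2)/0.00376
Step 3: t₁/₂ = 0.6931/0.00376 = 184.3 min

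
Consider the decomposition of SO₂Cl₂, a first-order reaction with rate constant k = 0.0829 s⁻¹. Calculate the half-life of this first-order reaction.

8.361 s

Step 1: For a first-order reaction, t₁/₂ = ln(2)/k
Step 2: t₁/₂ = ln(2)/0.0829
Step 3: t₁/₂ = 0.6931/0.0829 = 8.361 s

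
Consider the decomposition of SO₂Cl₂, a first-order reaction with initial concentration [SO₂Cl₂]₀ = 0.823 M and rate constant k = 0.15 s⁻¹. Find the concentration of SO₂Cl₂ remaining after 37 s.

0.003199 M

Step 1: For a first-order reaction: [SO₂Cl₂] = [SO₂Cl₂]₀ × e^(-kt)
Step 2: [SO₂Cl₂] = 0.823 × e^(-0.15 × 37)
Step 3: [SO₂Cl₂] = 0.823 × e^(-5.55)
Step 4: [SO₂Cl₂] = 0.823 × 0.00388746 = 0.003199 M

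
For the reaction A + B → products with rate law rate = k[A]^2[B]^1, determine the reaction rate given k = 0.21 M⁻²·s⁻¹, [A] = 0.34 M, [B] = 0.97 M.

0.02355 M/s

Step 1: The rate law is rate = k[A]^2[B]^1
Step 2: Substitute: rate = 0.21 × (0.34)^2 × (0.97)^1
Step 3: rate = 0.21 × 0.1156 × 0.97 = 0.0235477 M/s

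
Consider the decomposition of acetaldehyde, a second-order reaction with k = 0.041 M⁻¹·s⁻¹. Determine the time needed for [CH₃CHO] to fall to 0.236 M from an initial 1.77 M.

89.57 s

Step 1: For second-order: t = (1/[CH₃CHO] - 1/[CH₃CHO]₀)/k
Step 2: t = (1/0.236 - 1/1.77)/0.041
Step 3: t = (4.237 - 0.565)/0.041
Step 4: t = 3.672/0.041 = 89.57 s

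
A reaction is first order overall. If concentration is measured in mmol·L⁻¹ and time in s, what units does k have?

s⁻¹

Step 1: For overall order n, rate = k × (concentration)^n.
Step 2: Rate has units mmol·L⁻¹·s⁻¹; concentration term has units (mmol·L⁻¹)^1.
Step 3: k = rate / (concentration)^n, so units of k = (mmol·L⁻¹)^(1-1)·s⁻¹ = s⁻¹.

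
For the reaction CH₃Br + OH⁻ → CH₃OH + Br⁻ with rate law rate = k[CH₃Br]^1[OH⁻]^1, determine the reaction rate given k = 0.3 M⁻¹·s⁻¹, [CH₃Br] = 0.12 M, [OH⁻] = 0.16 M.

0.00576 M/s

Step 1: The rate law is rate = k[CH₃Br]^1[OH⁻]^1
Step 2: Substitute: rate = 0.3 × (0.12)^1 × (0.16)^1
Step 3: rate = 0.3 × 0.12 × 0.16 = 0.00576 M/s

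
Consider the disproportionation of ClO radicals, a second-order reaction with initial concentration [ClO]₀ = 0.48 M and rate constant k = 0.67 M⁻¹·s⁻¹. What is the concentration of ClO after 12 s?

0.09878 M

Step 1: For a second-order reaction: 1/[ClO] = 1/[ClO]₀ + kt
Step 2: 1/[ClO] = 1/0.48 + 0.67 × 12
Step 3: 1/[ClO] = 2.083 + 8.04 = 10.12
Step 4: [ClO] = 1/10.12 = 0.09878 M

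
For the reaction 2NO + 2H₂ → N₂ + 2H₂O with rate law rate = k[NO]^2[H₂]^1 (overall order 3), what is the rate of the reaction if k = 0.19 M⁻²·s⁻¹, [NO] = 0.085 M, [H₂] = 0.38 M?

0.0005216 M/s

Step 1: The rate law is rate = k[NO]^2[H₂]^1, overall order = 2+1 = 3
Step 2: Substitute values: rate = 0.19 × (0.085)^2 × (0.38)^1
Step 3: rate = 0.19 × 0.007225 × 0.38 = 0.000521645 M/s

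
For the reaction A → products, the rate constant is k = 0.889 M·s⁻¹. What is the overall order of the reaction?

zeroth order (0)

Step 1: The units of k for an nth-order reaction are (concentration)^(1-n)·(time)⁻¹.
Step 2: Here k has units M·s⁻¹, so the concentration exponent is 1.
Step 3: 1 - n = 1 ⇒ n = 0. The reaction is zeroth order.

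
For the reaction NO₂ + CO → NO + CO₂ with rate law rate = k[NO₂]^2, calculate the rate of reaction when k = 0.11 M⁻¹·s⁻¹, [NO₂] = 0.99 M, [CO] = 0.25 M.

0.1078 M/s

Step 1: The rate law is rate = k[NO₂]^2
Step 2: Note that the rate does not depend on [CO] (zero order in CO).
Step 3: rate = 0.11 × (0.99)^2 = 0.107811 M/s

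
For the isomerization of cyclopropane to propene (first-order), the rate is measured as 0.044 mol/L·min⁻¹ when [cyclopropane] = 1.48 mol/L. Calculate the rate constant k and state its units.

0.02973 min⁻¹

Step 1: rate = k[cyclopropane]^1, so k = rate / [cyclopropane]^1.
Step 2: k = 0.044 / (1.48)^1 = 0.044 / 1.48.
Step 3: k = 0.02973 min⁻¹.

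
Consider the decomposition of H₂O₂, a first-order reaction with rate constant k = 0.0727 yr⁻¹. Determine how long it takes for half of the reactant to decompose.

9.534 yr

Step 1: For a first-order reaction, t₁/₂ = ln(2)/k
Step 2: t₁/₂ = ln(2)/0.0727
Step 3: t₁/₂ = 0.6931/0.0727 = 9.534 yr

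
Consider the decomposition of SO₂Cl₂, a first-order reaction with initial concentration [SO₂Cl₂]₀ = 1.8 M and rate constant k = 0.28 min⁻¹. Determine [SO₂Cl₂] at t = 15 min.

0.02699 M

Step 1: For a first-order reaction: [SO₂Cl₂] = [SO₂Cl₂]₀ × e^(-kt)
Step 2: [SO₂Cl₂] = 1.8 × e^(-0.28 × 15)
Step 3: [SO₂Cl₂] = 1.8 × e^(-4.2)
Step 4: [SO₂Cl₂] = 1.8 × 0.0149956 = 0.02699 M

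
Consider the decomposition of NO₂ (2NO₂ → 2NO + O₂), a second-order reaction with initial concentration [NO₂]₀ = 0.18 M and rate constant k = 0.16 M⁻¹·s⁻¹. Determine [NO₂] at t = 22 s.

0.1102 M

Step 1: For a second-order reaction: 1/[NO₂] = 1/[NO₂]₀ + kt
Step 2: 1/[NO₂] = 1/0.18 + 0.16 × 22
Step 3: 1/[NO₂] = 5.556 + 3.52 = 9.076
Step 4: [NO₂] = 1/9.076 = 0.1102 M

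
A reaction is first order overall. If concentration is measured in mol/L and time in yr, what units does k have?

yr⁻¹

Step 1: For overall order n, rate = k × (concentration)^n.
Step 2: Rate has units mol/L·yr⁻¹; concentration term has units (mol/L)^1.
Step 3: k = rate / (concentration)^n, so units of k = (mol/L)^(1-1)·yr⁻¹ = yr⁻¹.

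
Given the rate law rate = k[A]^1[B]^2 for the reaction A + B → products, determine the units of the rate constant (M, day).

M⁻²·day⁻¹

Step 1: Overall order = 1 + 2 = 3.
Step 2: rate has units M·day⁻¹; [A]^1[B]^2 has units M^3.
Step 3: k = rate/([A]^1[B]^2), so units of k = M^(1-3)·day⁻¹ = M⁻²·day⁻¹.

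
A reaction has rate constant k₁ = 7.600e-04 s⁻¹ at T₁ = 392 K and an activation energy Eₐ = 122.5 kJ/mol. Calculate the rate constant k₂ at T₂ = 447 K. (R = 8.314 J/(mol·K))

7.751e-02 s⁻¹

Step 1: Use the two-temperature Arrhenius form: ln(k₂/k₁) = -Eₐ/R × (1/T₂ - 1/T₁)
Step 2: Convert Eₐ to J/mol: 122.5 kJ/mol = 122500 J/mol
Step 3: 1/T₂ - 1/T₁ = 1/447 - 1/392 = -3.138839e-04 K⁻¹
Step 4: ln(k₂/k₁) = -122500/8.314 × -3.138839e-04 = 4.62482
Step 5: k₂ = k₁ × exp(4.62482) = 7.600e-04 × 1.01984e+02 = 7.751e-02 s⁻¹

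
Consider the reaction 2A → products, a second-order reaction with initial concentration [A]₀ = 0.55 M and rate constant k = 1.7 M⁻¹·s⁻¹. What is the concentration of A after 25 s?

0.02256 M

Step 1: For a second-order reaction: 1/[A] = 1/[A]₀ + kt
Step 2: 1/[A] = 1/0.55 + 1.7 × 25
Step 3: 1/[A] = 1.818 + 42.5 = 44.32
Step 4: [A] = 1/44.32 = 0.02256 M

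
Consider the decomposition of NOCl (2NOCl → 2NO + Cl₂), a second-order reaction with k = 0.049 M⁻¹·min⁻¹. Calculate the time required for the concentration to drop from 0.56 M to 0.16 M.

91.11 min

Step 1: For second-order: t = (1/[NOCl] - 1/[NOCl]₀)/k
Step 2: t = (1/0.16 - 1/0.56)/0.049
Step 3: t = (6.25 - 1.786)/0.049
Step 4: t = 4.464/0.049 = 91.11 min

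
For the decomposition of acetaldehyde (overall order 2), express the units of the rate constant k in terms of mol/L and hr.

(mol/L)⁻¹·hr⁻¹

Step 1: For overall order n, rate = k × (concentration)^n.
Step 2: Rate has units mol/L·hr⁻¹; concentration term has units (mol/L)^2.
Step 3: k = rate / (concentration)^n, so units of k = (mol/L)^(1-2)·hr⁻¹ = (mol/L)⁻¹·hr⁻¹.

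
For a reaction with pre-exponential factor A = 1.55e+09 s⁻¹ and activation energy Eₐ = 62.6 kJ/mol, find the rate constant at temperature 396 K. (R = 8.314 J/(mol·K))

8.57e+00 s⁻¹

Step 1: Use the Arrhenius equation: k = A × exp(-Eₐ/RT)
Step 2: Convert Eₐ to J/mol: 62.6 kJ/mol = 62600 J/mol
Step 3: Calculate the exponent: -Eₐ/(RT) = -62600/(8.314 × 396) = -19.01381
Step 4: k = 1.55e+09 × exp(-19.01381)
Step 5: k = 1.55e+09 × 5.52595e-09 = 8.5652e+00 s⁻¹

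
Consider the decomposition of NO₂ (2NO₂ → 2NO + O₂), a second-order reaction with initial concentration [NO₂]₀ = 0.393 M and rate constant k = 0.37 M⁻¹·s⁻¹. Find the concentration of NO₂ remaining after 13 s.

0.136 M

Step 1: For a second-order reaction: 1/[NO₂] = 1/[NO₂]₀ + kt
Step 2: 1/[NO₂] = 1/0.393 + 0.37 × 13
Step 3: 1/[NO₂] = 2.545 + 4.81 = 7.355
Step 4: [NO₂] = 1/7.355 = 0.136 M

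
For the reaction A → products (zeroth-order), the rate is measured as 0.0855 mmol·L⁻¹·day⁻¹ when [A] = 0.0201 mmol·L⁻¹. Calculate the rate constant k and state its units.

0.0855 mmol·L⁻¹·day⁻¹

Step 1: For a zeroth-order reaction, rate = k (independent of concentration).
Step 2: k = rate = 0.0855 mmol·L⁻¹·day⁻¹.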